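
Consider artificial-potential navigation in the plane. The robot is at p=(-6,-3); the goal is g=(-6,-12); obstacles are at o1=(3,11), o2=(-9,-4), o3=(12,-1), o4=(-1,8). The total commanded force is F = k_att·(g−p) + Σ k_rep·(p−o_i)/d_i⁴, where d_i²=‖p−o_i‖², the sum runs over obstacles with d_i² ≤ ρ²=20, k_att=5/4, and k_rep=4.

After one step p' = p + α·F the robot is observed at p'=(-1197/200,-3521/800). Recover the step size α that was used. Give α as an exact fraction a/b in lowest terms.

α = 1/8

F_att = 5/4·(g−p) = 5/4·(0,-9) = (0.0000,-11.2500)
o1: d²=277 > ρ²=20 → inactive
o2: d²=10 ≤ ρ²=20; F_rep = 4·(3,1)/10² = (0.1200,0.0400)
o3: d²=328 > ρ²=20 → inactive
o4: d²=146 > ρ²=20 → inactive
F = F_att + ΣF_rep = (0.1200,-11.2100)
Δp = p'−p = (0.0150,-1.4013); α = Δx/Fx = (3/200) / (3/25) = 1/8
check: Δy/Fy = (-1121/800) / (-1121/100) = 1/8 ✓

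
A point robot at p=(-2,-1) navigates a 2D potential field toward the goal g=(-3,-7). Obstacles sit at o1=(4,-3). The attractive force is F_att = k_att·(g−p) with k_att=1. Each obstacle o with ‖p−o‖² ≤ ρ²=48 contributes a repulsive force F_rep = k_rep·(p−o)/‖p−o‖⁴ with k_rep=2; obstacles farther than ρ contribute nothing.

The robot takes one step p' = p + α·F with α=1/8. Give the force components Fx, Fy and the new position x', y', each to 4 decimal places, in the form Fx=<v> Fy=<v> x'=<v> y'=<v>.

Fx=-1.0075 Fy=-5.9975 x'=-2.1259 y'=-1.7497

F_att = 1·(g−p) = 1·(-1,-6) = (-1.0000,-6.0000)
o1: d²=40 ≤ ρ²=48; F_rep = 2·(-6,2)/40² = (-0.0075,0.0025)
F = F_att + ΣF_rep = (-1.0075,-5.9975)
p' = p + 1/8·F = (-2.1259,-1.7497)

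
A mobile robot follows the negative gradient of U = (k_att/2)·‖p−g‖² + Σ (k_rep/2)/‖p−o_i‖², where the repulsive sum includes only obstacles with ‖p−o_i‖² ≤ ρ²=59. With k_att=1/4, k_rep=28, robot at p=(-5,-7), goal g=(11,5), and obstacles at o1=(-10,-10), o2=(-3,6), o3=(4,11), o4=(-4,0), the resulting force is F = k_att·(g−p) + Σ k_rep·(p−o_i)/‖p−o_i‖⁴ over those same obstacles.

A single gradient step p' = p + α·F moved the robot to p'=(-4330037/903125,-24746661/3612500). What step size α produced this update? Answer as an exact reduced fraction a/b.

F_att = 1/4·(g−p) = 1/4·(16,12) = (4.0000,3.0000)
o1: d²=34 ≤ ρ²=59; F_rep = 28·(5,3)/34² = (0.1211,0.0727)
o2: d²=173 > ρ²=59 → inactive
o3: d²=405 > ρ²=59 → inactive
o4: d²=50 ≤ ρ²=59; F_rep = 28·(-1,-7)/50² = (-0.0112,-0.0784)
F = F_att + ΣF_rep = (4.1099,2.9943)
Δp = p'−p = (0.2055,0.1497); α = Δx/Fx = (185588/903125) / (742352/180625) = 1/20
check: Δy/Fy = (540839/3612500) / (540839/180625) = 1/20 ✓

α = 1/20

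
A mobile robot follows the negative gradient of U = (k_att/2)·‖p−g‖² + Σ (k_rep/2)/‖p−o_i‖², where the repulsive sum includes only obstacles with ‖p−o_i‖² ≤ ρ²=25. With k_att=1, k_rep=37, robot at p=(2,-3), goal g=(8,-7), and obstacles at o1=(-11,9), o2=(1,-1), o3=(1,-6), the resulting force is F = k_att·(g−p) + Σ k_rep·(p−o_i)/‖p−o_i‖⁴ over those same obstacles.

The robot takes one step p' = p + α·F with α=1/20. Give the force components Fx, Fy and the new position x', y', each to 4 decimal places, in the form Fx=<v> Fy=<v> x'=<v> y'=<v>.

Fx=7.8500 Fy=-5.8500 x'=2.3925 y'=-3.2925

F_att = 1·(g−p) = 1·(6,-4) = (6.0000,-4.0000)
o1: d²=313 > ρ²=25 → inactive
o2: d²=5 ≤ ρ²=25; F_rep = 37·(1,-2)/5² = (1.4800,-2.9600)
o3: d²=10 ≤ ρ²=25; F_rep = 37·(1,3)/10² = (0.3700,1.1100)
F = F_att + ΣF_rep = (7.8500,-5.8500)
p' = p + 1/20·F = (2.3925,-3.2925)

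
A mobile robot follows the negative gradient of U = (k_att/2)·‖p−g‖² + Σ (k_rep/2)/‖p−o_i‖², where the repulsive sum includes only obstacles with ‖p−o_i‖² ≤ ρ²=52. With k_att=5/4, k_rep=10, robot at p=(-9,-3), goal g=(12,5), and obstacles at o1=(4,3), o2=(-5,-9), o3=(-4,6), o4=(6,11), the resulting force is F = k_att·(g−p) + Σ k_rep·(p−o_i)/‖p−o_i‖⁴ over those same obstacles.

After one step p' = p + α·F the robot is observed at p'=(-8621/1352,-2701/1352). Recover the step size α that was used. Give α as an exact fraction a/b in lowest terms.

α = 1/10

F_att = 5/4·(g−p) = 5/4·(21,8) = (26.2500,10.0000)
o1: d²=205 > ρ²=52 → inactive
o2: d²=52 ≤ ρ²=52; F_rep = 10·(-4,6)/52² = (-0.0148,0.0222)
o3: d²=106 > ρ²=52 → inactive
o4: d²=421 > ρ²=52 → inactive
F = F_att + ΣF_rep = (26.2352,10.0222)
Δp = p'−p = (2.6235,1.0022); α = Δx/Fx = (3547/1352) / (17735/676) = 1/10
check: Δy/Fy = (1355/1352) / (6775/676) = 1/10 ✓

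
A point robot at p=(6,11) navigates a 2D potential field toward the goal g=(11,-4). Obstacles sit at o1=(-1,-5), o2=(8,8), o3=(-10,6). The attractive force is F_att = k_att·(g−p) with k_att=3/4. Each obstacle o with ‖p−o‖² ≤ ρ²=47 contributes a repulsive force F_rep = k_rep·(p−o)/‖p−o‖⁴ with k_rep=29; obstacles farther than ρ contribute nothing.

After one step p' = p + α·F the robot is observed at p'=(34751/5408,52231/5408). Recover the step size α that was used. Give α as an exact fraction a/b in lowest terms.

F_att = 3/4·(g−p) = 3/4·(5,-15) = (3.7500,-11.2500)
o1: d²=305 > ρ²=47 → inactive
o2: d²=13 ≤ ρ²=47; F_rep = 29·(-2,3)/13² = (-0.3432,0.5148)
o3: d²=281 > ρ²=47 → inactive
F = F_att + ΣF_rep = (3.4068,-10.7352)
Δp = p'−p = (0.4259,-1.3419); α = Δx/Fx = (2303/5408) / (2303/676) = 1/8
check: Δy/Fy = (-7257/5408) / (-7257/676) = 1/8 ✓

α = 1/8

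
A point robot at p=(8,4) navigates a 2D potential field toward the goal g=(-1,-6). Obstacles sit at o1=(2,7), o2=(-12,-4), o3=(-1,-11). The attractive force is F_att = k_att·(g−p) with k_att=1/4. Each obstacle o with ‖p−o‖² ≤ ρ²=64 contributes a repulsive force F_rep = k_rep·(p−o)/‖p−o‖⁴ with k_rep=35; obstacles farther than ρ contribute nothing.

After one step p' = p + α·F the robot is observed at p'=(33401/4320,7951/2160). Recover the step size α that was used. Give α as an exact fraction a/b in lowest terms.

F_att = 1/4·(g−p) = 1/4·(-9,-10) = (-2.2500,-2.5000)
o1: d²=45 ≤ ρ²=64; F_rep = 35·(6,-3)/45² = (0.1037,-0.0519)
o2: d²=464 > ρ²=64 → inactive
o3: d²=306 > ρ²=64 → inactive
F = F_att + ΣF_rep = (-2.1463,-2.5519)
Δp = p'−p = (-0.2683,-0.3190); α = Δx/Fx = (-1159/4320) / (-1159/540) = 1/8
check: Δy/Fy = (-689/2160) / (-689/270) = 1/8 ✓

α = 1/8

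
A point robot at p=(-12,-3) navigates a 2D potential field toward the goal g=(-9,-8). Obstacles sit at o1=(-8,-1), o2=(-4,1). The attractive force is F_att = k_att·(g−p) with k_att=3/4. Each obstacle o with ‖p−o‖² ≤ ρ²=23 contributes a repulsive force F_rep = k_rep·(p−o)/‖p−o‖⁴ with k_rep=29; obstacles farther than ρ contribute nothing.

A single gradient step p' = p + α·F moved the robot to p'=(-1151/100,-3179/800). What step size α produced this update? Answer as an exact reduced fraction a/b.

F_att = 3/4·(g−p) = 3/4·(3,-5) = (2.2500,-3.7500)
o1: d²=20 ≤ ρ²=23; F_rep = 29·(-4,-2)/20² = (-0.2900,-0.1450)
o2: d²=80 > ρ²=23 → inactive
F = F_att + ΣF_rep = (1.9600,-3.8950)
Δp = p'−p = (0.4900,-0.9738); α = Δx/Fx = (49/100) / (49/25) = 1/4
check: Δy/Fy = (-779/800) / (-779/200) = 1/4 ✓

α = 1/4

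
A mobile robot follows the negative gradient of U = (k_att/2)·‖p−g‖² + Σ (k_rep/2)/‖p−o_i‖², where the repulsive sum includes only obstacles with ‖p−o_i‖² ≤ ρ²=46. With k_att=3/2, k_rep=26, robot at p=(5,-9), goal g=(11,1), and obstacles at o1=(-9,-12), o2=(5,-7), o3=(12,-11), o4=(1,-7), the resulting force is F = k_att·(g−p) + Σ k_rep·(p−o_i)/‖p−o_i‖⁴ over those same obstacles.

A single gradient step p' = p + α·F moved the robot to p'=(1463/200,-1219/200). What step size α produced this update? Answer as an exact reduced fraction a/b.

F_att = 3/2·(g−p) = 3/2·(6,10) = (9.0000,15.0000)
o1: d²=205 > ρ²=46 → inactive
o2: d²=4 ≤ ρ²=46; F_rep = 26·(0,-2)/4² = (0.0000,-3.2500)
o3: d²=53 > ρ²=46 → inactive
o4: d²=20 ≤ ρ²=46; F_rep = 26·(4,-2)/20² = (0.2600,-0.1300)
F = F_att + ΣF_rep = (9.2600,11.6200)
Δp = p'−p = (2.3150,2.9050); α = Δx/Fx = (463/200) / (463/50) = 1/4
check: Δy/Fy = (581/200) / (581/50) = 1/4 ✓

α = 1/4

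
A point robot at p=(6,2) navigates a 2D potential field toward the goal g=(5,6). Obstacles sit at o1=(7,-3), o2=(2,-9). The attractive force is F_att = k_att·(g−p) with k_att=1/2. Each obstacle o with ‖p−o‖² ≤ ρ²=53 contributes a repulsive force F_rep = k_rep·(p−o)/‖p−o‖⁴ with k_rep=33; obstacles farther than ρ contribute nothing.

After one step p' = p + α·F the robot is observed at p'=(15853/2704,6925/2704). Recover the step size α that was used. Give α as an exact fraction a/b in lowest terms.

α = 1/4

F_att = 1/2·(g−p) = 1/2·(-1,4) = (-0.5000,2.0000)
o1: d²=26 ≤ ρ²=53; F_rep = 33·(-1,5)/26² = (-0.0488,0.2441)
o2: d²=137 > ρ²=53 → inactive
F = F_att + ΣF_rep = (-0.5488,2.2441)
Δp = p'−p = (-0.1372,0.5610); α = Δx/Fx = (-371/2704) / (-371/676) = 1/4
check: Δy/Fy = (1517/2704) / (1517/676) = 1/4 ✓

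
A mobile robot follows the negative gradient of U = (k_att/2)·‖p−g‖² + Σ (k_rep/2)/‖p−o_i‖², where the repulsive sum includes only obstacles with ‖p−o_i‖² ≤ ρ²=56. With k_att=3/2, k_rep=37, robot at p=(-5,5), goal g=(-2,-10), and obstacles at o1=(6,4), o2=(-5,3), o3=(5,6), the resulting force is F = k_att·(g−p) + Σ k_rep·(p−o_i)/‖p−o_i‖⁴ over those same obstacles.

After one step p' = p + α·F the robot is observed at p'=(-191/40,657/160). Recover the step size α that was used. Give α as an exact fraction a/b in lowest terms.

α = 1/20

F_att = 3/2·(g−p) = 3/2·(3,-15) = (4.5000,-22.5000)
o1: d²=122 > ρ²=56 → inactive
o2: d²=4 ≤ ρ²=56; F_rep = 37·(0,2)/4² = (0.0000,4.6250)
o3: d²=101 > ρ²=56 → inactive
F = F_att + ΣF_rep = (4.5000,-17.8750)
Δp = p'−p = (0.2250,-0.8938); α = Δx/Fx = (9/40) / (9/2) = 1/20
check: Δy/Fy = (-143/160) / (-143/8) = 1/20 ✓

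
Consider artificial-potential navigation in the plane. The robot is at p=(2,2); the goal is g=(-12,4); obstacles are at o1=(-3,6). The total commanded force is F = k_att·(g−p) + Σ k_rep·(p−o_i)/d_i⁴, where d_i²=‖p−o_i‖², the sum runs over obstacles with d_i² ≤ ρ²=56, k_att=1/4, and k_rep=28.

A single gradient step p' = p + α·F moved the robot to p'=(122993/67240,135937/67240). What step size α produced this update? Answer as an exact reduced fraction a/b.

F_att = 1/4·(g−p) = 1/4·(-14,2) = (-3.5000,0.5000)
o1: d²=41 ≤ ρ²=56; F_rep = 28·(5,-4)/41² = (0.0833,-0.0666)
F = F_att + ΣF_rep = (-3.4167,0.4334)
Δp = p'−p = (-0.1708,0.0217); α = Δx/Fx = (-11487/67240) / (-11487/3362) = 1/20
check: Δy/Fy = (1457/67240) / (1457/3362) = 1/20 ✓

α = 1/20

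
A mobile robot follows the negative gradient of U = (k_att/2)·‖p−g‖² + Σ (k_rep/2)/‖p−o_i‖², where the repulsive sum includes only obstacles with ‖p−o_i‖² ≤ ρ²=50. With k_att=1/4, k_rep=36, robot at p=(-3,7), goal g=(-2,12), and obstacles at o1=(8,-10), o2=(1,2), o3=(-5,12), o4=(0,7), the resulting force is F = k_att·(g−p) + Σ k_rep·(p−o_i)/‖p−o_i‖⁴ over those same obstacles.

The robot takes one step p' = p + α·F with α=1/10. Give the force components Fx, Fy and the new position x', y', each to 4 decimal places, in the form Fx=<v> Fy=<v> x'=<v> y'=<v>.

F_att = 1/4·(g−p) = 1/4·(1,5) = (0.2500,1.2500)
o1: d²=410 > ρ²=50 → inactive
o2: d²=41 ≤ ρ²=50; F_rep = 36·(-4,5)/41² = (-0.0857,0.1071)
o3: d²=29 ≤ ρ²=50; F_rep = 36·(2,-5)/29² = (0.0856,-0.2140)
o4: d²=9 ≤ ρ²=50; F_rep = 36·(-3,0)/9² = (-1.3333,0.0000)
F = F_att + ΣF_rep = (-1.0834,1.1430)
p' = p + 1/10·F = (-3.1083,7.1143)

Fx=-1.0834 Fy=1.1430 x'=-3.1083 y'=7.1143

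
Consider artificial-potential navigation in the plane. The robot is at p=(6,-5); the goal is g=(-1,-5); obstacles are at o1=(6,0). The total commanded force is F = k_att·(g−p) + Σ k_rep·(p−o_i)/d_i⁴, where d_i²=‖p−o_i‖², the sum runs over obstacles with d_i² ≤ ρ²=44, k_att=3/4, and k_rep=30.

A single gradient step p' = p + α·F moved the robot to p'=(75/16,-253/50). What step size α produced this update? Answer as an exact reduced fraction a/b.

α = 1/4

F_att = 3/4·(g−p) = 3/4·(-7,0) = (-5.2500,0.0000)
o1: d²=25 ≤ ρ²=44; F_rep = 30·(0,-5)/25² = (0.0000,-0.2400)
F = F_att + ΣF_rep = (-5.2500,-0.2400)
Δp = p'−p = (-1.3125,-0.0600); α = Δx/Fx = (-21/16) / (-21/4) = 1/4
check: Δy/Fy = (-3/50) / (-6/25) = 1/4 ✓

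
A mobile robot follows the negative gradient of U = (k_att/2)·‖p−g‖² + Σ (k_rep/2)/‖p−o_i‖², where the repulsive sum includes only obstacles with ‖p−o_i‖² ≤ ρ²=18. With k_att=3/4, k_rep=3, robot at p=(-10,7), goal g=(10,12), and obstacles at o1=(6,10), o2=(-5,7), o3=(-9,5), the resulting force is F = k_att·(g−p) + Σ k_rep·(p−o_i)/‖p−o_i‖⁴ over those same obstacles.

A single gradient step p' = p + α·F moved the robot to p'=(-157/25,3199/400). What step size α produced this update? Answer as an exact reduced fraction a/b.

α = 1/4

F_att = 3/4·(g−p) = 3/4·(20,5) = (15.0000,3.7500)
o1: d²=265 > ρ²=18 → inactive
o2: d²=25 > ρ²=18 → inactive
o3: d²=5 ≤ ρ²=18; F_rep = 3·(-1,2)/5² = (-0.1200,0.2400)
F = F_att + ΣF_rep = (14.8800,3.9900)
Δp = p'−p = (3.7200,0.9975); α = Δx/Fx = (93/25) / (372/25) = 1/4
check: Δy/Fy = (399/400) / (399/100) = 1/4 ✓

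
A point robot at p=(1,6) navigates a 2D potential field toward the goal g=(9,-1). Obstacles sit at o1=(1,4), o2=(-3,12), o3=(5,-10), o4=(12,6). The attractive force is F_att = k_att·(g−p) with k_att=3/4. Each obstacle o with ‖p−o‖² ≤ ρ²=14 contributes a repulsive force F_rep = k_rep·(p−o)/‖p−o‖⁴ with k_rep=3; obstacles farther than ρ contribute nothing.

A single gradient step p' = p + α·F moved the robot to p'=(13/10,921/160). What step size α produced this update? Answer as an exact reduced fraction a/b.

α = 1/20

F_att = 3/4·(g−p) = 3/4·(8,-7) = (6.0000,-5.2500)
o1: d²=4 ≤ ρ²=14; F_rep = 3·(0,2)/4² = (0.0000,0.3750)
o2: d²=52 > ρ²=14 → inactive
o3: d²=272 > ρ²=14 → inactive
o4: d²=121 > ρ²=14 → inactive
F = F_att + ΣF_rep = (6.0000,-4.8750)
Δp = p'−p = (0.3000,-0.2437); α = Δx/Fx = (3/10) / (6) = 1/20
check: Δy/Fy = (-39/160) / (-39/8) = 1/20 ✓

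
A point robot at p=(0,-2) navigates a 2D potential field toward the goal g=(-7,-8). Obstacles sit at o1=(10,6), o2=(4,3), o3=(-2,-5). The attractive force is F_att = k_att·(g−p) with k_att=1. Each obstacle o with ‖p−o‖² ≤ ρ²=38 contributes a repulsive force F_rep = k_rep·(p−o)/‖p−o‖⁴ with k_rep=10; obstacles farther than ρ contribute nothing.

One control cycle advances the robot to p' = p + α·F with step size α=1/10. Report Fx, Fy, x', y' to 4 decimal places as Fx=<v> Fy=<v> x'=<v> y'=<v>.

F_att = 1·(g−p) = 1·(-7,-6) = (-7.0000,-6.0000)
o1: d²=164 > ρ²=38 → inactive
o2: d²=41 > ρ²=38 → inactive
o3: d²=13 ≤ ρ²=38; F_rep = 10·(2,3)/13² = (0.1183,0.1775)
F = F_att + ΣF_rep = (-6.8817,-5.8225)
p' = p + 1/10·F = (-0.6882,-2.5822)

Fx=-6.8817 Fy=-5.8225 x'=-0.6882 y'=-2.5822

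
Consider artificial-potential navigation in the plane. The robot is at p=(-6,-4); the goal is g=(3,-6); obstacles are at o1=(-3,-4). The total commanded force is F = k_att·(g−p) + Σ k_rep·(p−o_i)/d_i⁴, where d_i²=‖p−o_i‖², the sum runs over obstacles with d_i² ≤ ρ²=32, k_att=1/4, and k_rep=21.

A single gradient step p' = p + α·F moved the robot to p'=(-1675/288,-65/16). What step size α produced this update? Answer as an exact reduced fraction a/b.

F_att = 1/4·(g−p) = 1/4·(9,-2) = (2.2500,-0.5000)
o1: d²=9 ≤ ρ²=32; F_rep = 21·(-3,0)/9² = (-0.7778,0.0000)
F = F_att + ΣF_rep = (1.4722,-0.5000)
Δp = p'−p = (0.1840,-0.0625); α = Δx/Fx = (53/288) / (53/36) = 1/8
check: Δy/Fy = (-1/16) / (-1/2) = 1/8 ✓

α = 1/8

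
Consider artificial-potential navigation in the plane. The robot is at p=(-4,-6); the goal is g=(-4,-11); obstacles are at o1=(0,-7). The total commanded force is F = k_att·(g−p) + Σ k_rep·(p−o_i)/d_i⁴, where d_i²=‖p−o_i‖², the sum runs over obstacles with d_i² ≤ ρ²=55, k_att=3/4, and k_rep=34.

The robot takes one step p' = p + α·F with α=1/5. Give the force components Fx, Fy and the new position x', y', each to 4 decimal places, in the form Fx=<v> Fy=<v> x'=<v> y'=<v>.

Fx=-0.4706 Fy=-3.6324 x'=-4.0941 y'=-6.7265

F_att = 3/4·(g−p) = 3/4·(0,-5) = (0.0000,-3.7500)
o1: d²=17 ≤ ρ²=55; F_rep = 34·(-4,1)/17² = (-0.4706,0.1176)
F = F_att + ΣF_rep = (-0.4706,-3.6324)
p' = p + 1/5·F = (-4.0941,-6.7265)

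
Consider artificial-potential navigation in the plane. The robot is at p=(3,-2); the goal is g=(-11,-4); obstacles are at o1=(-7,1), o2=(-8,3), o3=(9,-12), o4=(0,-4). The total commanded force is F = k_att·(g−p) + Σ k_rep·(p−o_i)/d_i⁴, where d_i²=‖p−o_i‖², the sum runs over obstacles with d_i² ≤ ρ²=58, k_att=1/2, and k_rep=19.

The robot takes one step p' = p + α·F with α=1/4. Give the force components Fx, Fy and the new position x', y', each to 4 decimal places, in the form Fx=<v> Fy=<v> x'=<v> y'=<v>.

F_att = 1/2·(g−p) = 1/2·(-14,-2) = (-7.0000,-1.0000)
o1: d²=109 > ρ²=58 → inactive
o2: d²=146 > ρ²=58 → inactive
o3: d²=136 > ρ²=58 → inactive
o4: d²=13 ≤ ρ²=58; F_rep = 19·(3,2)/13² = (0.3373,0.2249)
F = F_att + ΣF_rep = (-6.6627,-0.7751)
p' = p + 1/4·F = (1.3343,-2.1938)

Fx=-6.6627 Fy=-0.7751 x'=1.3343 y'=-2.1938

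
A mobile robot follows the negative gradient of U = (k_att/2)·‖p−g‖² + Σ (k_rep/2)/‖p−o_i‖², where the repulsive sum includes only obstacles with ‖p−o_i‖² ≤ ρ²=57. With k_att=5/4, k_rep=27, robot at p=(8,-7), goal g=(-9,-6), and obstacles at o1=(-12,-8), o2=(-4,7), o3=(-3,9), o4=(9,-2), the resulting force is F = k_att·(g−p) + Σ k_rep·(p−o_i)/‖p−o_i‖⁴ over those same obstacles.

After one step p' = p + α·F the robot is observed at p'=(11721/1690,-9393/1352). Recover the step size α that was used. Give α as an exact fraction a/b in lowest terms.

α = 1/20

F_att = 5/4·(g−p) = 5/4·(-17,1) = (-21.2500,1.2500)
o1: d²=401 > ρ²=57 → inactive
o2: d²=340 > ρ²=57 → inactive
o3: d²=377 > ρ²=57 → inactive
o4: d²=26 ≤ ρ²=57; F_rep = 27·(-1,-5)/26² = (-0.0399,-0.1997)
F = F_att + ΣF_rep = (-21.2899,1.0503)
Δp = p'−p = (-1.0645,0.0525); α = Δx/Fx = (-1799/1690) / (-3598/169) = 1/20
check: Δy/Fy = (71/1352) / (355/338) = 1/20 ✓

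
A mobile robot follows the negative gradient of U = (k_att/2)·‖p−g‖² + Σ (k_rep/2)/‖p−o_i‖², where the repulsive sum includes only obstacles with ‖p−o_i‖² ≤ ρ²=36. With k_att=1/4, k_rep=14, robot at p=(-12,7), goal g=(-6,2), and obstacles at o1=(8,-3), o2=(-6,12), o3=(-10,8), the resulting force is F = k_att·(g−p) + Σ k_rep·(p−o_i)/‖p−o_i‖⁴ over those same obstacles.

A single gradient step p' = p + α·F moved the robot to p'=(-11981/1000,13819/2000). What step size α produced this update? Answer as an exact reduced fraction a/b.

F_att = 1/4·(g−p) = 1/4·(6,-5) = (1.5000,-1.2500)
o1: d²=500 > ρ²=36 → inactive
o2: d²=61 > ρ²=36 → inactive
o3: d²=5 ≤ ρ²=36; F_rep = 14·(-2,-1)/5² = (-1.1200,-0.5600)
F = F_att + ΣF_rep = (0.3800,-1.8100)
Δp = p'−p = (0.0190,-0.0905); α = Δx/Fx = (19/1000) / (19/50) = 1/20
check: Δy/Fy = (-181/2000) / (-181/100) = 1/20 ✓

α = 1/20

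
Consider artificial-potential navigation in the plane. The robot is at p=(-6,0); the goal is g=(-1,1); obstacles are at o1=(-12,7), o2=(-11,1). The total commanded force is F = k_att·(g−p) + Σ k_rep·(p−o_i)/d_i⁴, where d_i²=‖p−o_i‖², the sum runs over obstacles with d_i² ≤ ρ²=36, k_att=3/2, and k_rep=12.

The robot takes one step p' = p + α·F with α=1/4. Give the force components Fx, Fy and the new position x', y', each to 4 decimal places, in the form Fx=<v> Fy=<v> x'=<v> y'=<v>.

F_att = 3/2·(g−p) = 3/2·(5,1) = (7.5000,1.5000)
o1: d²=85 > ρ²=36 → inactive
o2: d²=26 ≤ ρ²=36; F_rep = 12·(5,-1)/26² = (0.0888,-0.0178)
F = F_att + ΣF_rep = (7.5888,1.4822)
p' = p + 1/4·F = (-4.1028,0.3706)

Fx=7.5888 Fy=1.4822 x'=-4.1028 y'=0.3706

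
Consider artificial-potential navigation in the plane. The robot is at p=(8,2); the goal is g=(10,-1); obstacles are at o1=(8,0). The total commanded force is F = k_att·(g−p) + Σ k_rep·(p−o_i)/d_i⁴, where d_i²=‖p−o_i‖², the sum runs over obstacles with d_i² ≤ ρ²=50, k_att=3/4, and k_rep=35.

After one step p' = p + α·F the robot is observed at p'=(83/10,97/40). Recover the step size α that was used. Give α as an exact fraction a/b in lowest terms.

α = 1/5

F_att = 3/4·(g−p) = 3/4·(2,-3) = (1.5000,-2.2500)
o1: d²=4 ≤ ρ²=50; F_rep = 35·(0,2)/4² = (0.0000,4.3750)
F = F_att + ΣF_rep = (1.5000,2.1250)
Δp = p'−p = (0.3000,0.4250); α = Δx/Fx = (3/10) / (3/2) = 1/5
check: Δy/Fy = (17/40) / (17/8) = 1/5 ✓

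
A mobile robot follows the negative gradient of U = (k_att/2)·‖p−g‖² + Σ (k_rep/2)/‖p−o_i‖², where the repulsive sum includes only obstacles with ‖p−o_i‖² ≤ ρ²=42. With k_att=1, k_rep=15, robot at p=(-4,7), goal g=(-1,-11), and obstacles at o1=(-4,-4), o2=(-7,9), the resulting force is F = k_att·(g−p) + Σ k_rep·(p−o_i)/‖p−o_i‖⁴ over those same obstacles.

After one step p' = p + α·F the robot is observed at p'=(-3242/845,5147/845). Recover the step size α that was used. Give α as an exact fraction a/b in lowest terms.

F_att = 1·(g−p) = 1·(3,-18) = (3.0000,-18.0000)
o1: d²=121 > ρ²=42 → inactive
o2: d²=13 ≤ ρ²=42; F_rep = 15·(3,-2)/13² = (0.2663,-0.1775)
F = F_att + ΣF_rep = (3.2663,-18.1775)
Δp = p'−p = (0.1633,-0.9089); α = Δx/Fx = (138/845) / (552/169) = 1/20
check: Δy/Fy = (-768/845) / (-3072/169) = 1/20 ✓

α = 1/20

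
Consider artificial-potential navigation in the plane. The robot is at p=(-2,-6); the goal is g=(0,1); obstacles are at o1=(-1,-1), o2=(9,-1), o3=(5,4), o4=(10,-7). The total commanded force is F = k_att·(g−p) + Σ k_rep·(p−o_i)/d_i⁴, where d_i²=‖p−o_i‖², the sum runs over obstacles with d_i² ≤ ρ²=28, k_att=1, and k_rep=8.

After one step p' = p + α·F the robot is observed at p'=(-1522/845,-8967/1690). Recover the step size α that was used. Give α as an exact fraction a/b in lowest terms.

F_att = 1·(g−p) = 1·(2,7) = (2.0000,7.0000)
o1: d²=26 ≤ ρ²=28; F_rep = 8·(-1,-5)/26² = (-0.0118,-0.0592)
o2: d²=146 > ρ²=28 → inactive
o3: d²=149 > ρ²=28 → inactive
o4: d²=145 > ρ²=28 → inactive
F = F_att + ΣF_rep = (1.9882,6.9408)
Δp = p'−p = (0.1988,0.6941); α = Δx/Fx = (168/845) / (336/169) = 1/10
check: Δy/Fy = (1173/1690) / (1173/169) = 1/10 ✓

α = 1/10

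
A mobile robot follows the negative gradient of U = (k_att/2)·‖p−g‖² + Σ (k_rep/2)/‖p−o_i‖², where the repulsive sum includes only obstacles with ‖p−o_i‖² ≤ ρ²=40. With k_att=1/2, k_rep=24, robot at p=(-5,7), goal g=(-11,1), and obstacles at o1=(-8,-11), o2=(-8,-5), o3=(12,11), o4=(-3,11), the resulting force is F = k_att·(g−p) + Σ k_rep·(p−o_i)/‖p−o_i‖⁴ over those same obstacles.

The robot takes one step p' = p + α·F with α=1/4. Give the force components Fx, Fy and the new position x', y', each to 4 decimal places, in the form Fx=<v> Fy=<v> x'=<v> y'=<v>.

F_att = 1/2·(g−p) = 1/2·(-6,-6) = (-3.0000,-3.0000)
o1: d²=333 > ρ²=40 → inactive
o2: d²=153 > ρ²=40 → inactive
o3: d²=305 > ρ²=40 → inactive
o4: d²=20 ≤ ρ²=40; F_rep = 24·(-2,-4)/20² = (-0.1200,-0.2400)
F = F_att + ΣF_rep = (-3.1200,-3.2400)
p' = p + 1/4·F = (-5.7800,6.1900)

Fx=-3.1200 Fy=-3.2400 x'=-5.7800 y'=6.1900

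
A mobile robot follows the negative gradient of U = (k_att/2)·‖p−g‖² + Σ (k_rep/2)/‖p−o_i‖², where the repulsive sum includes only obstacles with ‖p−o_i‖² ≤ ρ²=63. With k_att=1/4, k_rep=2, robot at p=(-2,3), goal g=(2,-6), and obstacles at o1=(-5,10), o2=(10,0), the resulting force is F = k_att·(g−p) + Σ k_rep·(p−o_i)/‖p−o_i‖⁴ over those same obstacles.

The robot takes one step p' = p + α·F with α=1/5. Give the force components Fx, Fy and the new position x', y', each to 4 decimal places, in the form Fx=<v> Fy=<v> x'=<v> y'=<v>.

Fx=1.0018 Fy=-2.2542 x'=-1.7996 y'=2.5492

F_att = 1/4·(g−p) = 1/4·(4,-9) = (1.0000,-2.2500)
o1: d²=58 ≤ ρ²=63; F_rep = 2·(3,-7)/58² = (0.0018,-0.0042)
o2: d²=153 > ρ²=63 → inactive
F = F_att + ΣF_rep = (1.0018,-2.2542)
p' = p + 1/5·F = (-1.7996,2.5492)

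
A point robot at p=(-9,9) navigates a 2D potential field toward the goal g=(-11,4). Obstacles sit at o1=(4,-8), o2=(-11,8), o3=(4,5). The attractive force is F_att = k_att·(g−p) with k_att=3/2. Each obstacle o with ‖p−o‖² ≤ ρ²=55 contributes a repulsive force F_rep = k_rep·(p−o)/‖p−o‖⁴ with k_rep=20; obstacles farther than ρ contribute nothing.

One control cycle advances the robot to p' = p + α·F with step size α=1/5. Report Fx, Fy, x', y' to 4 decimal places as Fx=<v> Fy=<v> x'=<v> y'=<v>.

Fx=-1.4000 Fy=-6.7000 x'=-9.2800 y'=7.6600

F_att = 3/2·(g−p) = 3/2·(-2,-5) = (-3.0000,-7.5000)
o1: d²=458 > ρ²=55 → inactive
o2: d²=5 ≤ ρ²=55; F_rep = 20·(2,1)/5² = (1.6000,0.8000)
o3: d²=185 > ρ²=55 → inactive
F = F_att + ΣF_rep = (-1.4000,-6.7000)
p' = p + 1/5·F = (-9.2800,7.6600)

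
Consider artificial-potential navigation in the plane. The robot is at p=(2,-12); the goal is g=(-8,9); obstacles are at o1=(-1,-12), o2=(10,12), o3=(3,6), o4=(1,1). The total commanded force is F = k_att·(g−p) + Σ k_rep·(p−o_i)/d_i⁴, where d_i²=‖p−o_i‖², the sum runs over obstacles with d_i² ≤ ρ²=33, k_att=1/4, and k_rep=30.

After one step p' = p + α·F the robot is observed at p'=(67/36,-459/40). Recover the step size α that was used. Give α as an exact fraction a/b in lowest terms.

α = 1/10

F_att = 1/4·(g−p) = 1/4·(-10,21) = (-2.5000,5.2500)
o1: d²=9 ≤ ρ²=33; F_rep = 30·(3,0)/9² = (1.1111,0.0000)
o2: d²=640 > ρ²=33 → inactive
o3: d²=325 > ρ²=33 → inactive
o4: d²=170 > ρ²=33 → inactive
F = F_att + ΣF_rep = (-1.3889,5.2500)
Δp = p'−p = (-0.1389,0.5250); α = Δx/Fx = (-5/36) / (-25/18) = 1/10
check: Δy/Fy = (21/40) / (21/4) = 1/10 ✓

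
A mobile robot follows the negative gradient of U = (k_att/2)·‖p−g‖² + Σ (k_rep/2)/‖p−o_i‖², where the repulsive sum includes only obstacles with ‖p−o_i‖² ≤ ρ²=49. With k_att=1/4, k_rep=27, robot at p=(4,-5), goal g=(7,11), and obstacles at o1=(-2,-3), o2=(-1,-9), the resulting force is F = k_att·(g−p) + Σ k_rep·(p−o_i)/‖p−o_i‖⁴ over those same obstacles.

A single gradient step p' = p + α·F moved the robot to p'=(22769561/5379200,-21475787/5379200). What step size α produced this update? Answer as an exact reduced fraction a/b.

F_att = 1/4·(g−p) = 1/4·(3,16) = (0.7500,4.0000)
o1: d²=40 ≤ ρ²=49; F_rep = 27·(6,-2)/40² = (0.1013,-0.0338)
o2: d²=41 ≤ ρ²=49; F_rep = 27·(5,4)/41² = (0.0803,0.0642)
F = F_att + ΣF_rep = (0.9316,4.0305)
Δp = p'−p = (0.2329,1.0076); α = Δx/Fx = (1252761/5379200) / (1252761/1344800) = 1/4
check: Δy/Fy = (5420213/5379200) / (5420213/1344800) = 1/4 ✓

α = 1/4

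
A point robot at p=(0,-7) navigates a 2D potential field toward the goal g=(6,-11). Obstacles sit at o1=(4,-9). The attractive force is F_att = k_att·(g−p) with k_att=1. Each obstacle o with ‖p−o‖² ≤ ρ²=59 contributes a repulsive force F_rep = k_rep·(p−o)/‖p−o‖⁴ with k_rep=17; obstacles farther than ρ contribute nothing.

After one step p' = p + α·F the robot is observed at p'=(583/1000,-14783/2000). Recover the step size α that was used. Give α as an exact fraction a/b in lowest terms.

F_att = 1·(g−p) = 1·(6,-4) = (6.0000,-4.0000)
o1: d²=20 ≤ ρ²=59; F_rep = 17·(-4,2)/20² = (-0.1700,0.0850)
F = F_att + ΣF_rep = (5.8300,-3.9150)
Δp = p'−p = (0.5830,-0.3915); α = Δx/Fx = (583/1000) / (583/100) = 1/10
check: Δy/Fy = (-783/2000) / (-783/200) = 1/10 ✓

α = 1/10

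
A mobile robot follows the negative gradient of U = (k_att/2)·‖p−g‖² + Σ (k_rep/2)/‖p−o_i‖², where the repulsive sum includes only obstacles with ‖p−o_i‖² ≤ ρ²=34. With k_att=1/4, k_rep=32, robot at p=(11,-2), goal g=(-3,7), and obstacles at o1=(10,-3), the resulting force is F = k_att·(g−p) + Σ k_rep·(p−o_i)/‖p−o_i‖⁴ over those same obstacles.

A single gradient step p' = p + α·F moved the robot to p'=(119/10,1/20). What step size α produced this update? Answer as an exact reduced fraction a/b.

α = 1/5

F_att = 1/4·(g−p) = 1/4·(-14,9) = (-3.5000,2.2500)
o1: d²=2 ≤ ρ²=34; F_rep = 32·(1,1)/2² = (8.0000,8.0000)
F = F_att + ΣF_rep = (4.5000,10.2500)
Δp = p'−p = (0.9000,2.0500); α = Δx/Fx = (9/10) / (9/2) = 1/5
check: Δy/Fy = (41/20) / (41/4) = 1/5 ✓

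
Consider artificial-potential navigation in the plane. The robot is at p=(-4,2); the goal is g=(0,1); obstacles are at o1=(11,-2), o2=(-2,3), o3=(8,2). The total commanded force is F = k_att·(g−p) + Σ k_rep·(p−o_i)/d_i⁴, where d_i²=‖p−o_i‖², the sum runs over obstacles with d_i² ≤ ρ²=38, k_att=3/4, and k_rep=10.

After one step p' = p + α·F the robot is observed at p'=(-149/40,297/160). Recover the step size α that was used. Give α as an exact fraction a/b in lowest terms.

α = 1/8

F_att = 3/4·(g−p) = 3/4·(4,-1) = (3.0000,-0.7500)
o1: d²=241 > ρ²=38 → inactive
o2: d²=5 ≤ ρ²=38; F_rep = 10·(-2,-1)/5² = (-0.8000,-0.4000)
o3: d²=144 > ρ²=38 → inactive
F = F_att + ΣF_rep = (2.2000,-1.1500)
Δp = p'−p = (0.2750,-0.1437); α = Δx/Fx = (11/40) / (11/5) = 1/8
check: Δy/Fy = (-23/160) / (-23/20) = 1/8 ✓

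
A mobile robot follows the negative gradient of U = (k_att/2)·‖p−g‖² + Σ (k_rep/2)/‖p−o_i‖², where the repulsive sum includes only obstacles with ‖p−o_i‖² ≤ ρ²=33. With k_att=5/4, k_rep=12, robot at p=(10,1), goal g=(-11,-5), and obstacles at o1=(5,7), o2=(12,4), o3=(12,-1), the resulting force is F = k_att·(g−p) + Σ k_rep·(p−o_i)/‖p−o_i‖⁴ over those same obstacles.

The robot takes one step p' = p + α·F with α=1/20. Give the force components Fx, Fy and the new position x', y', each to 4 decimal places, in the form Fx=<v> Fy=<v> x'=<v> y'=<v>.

F_att = 5/4·(g−p) = 5/4·(-21,-6) = (-26.2500,-7.5000)
o1: d²=61 > ρ²=33 → inactive
o2: d²=13 ≤ ρ²=33; F_rep = 12·(-2,-3)/13² = (-0.1420,-0.2130)
o3: d²=8 ≤ ρ²=33; F_rep = 12·(-2,2)/8² = (-0.3750,0.3750)
F = F_att + ΣF_rep = (-26.7670,-7.3380)
p' = p + 1/20·F = (8.6616,0.6331)

Fx=-26.7670 Fy=-7.3380 x'=8.6616 y'=0.6331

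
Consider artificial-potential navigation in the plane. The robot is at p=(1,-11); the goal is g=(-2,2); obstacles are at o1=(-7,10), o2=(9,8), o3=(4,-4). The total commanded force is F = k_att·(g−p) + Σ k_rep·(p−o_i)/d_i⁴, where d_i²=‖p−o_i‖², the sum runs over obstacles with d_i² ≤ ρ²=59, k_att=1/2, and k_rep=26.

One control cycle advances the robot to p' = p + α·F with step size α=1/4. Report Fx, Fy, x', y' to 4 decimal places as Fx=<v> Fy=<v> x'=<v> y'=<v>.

F_att = 1/2·(g−p) = 1/2·(-3,13) = (-1.5000,6.5000)
o1: d²=505 > ρ²=59 → inactive
o2: d²=425 > ρ²=59 → inactive
o3: d²=58 ≤ ρ²=59; F_rep = 26·(-3,-7)/58² = (-0.0232,-0.0541)
F = F_att + ΣF_rep = (-1.5232,6.4459)
p' = p + 1/4·F = (0.6192,-9.3885)

Fx=-1.5232 Fy=6.4459 x'=0.6192 y'=-9.3885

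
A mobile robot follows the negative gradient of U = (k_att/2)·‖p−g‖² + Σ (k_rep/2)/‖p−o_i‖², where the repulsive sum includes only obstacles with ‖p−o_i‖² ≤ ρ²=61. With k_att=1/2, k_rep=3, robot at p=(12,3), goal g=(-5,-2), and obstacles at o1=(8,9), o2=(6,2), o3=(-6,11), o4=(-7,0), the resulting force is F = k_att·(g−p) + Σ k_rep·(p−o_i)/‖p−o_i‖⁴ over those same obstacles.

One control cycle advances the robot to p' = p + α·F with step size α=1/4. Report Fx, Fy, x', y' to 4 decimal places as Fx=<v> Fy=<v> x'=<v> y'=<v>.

F_att = 1/2·(g−p) = 1/2·(-17,-5) = (-8.5000,-2.5000)
o1: d²=52 ≤ ρ²=61; F_rep = 3·(4,-6)/52² = (0.0044,-0.0067)
o2: d²=37 ≤ ρ²=61; F_rep = 3·(6,1)/37² = (0.0131,0.0022)
o3: d²=388 > ρ²=61 → inactive
o4: d²=370 > ρ²=61 → inactive
F = F_att + ΣF_rep = (-8.4824,-2.5045)
p' = p + 1/4·F = (9.8794,2.3739)

Fx=-8.4824 Fy=-2.5045 x'=9.8794 y'=2.3739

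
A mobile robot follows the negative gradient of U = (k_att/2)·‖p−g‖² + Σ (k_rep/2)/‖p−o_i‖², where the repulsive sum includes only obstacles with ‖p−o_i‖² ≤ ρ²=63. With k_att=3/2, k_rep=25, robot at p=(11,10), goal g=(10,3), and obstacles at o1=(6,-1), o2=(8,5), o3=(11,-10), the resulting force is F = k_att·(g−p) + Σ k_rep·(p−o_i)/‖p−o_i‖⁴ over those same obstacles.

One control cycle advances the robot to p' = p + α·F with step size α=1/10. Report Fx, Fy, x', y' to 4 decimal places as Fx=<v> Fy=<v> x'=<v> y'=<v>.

Fx=-1.4351 Fy=-10.3919 x'=10.8565 y'=8.9608

F_att = 3/2·(g−p) = 3/2·(-1,-7) = (-1.5000,-10.5000)
o1: d²=146 > ρ²=63 → inactive
o2: d²=34 ≤ ρ²=63; F_rep = 25·(3,5)/34² = (0.0649,0.1081)
o3: d²=400 > ρ²=63 → inactive
F = F_att + ΣF_rep = (-1.4351,-10.3919)
p' = p + 1/10·F = (10.8565,8.9608)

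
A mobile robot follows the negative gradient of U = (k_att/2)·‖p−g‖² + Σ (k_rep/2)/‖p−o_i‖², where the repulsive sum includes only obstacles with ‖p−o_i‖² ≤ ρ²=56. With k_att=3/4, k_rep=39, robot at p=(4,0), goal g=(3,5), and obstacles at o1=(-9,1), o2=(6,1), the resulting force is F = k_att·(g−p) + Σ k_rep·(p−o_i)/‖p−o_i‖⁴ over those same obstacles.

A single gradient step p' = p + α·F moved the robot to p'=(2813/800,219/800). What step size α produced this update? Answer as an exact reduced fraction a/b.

α = 1/8

F_att = 3/4·(g−p) = 3/4·(-1,5) = (-0.7500,3.7500)
o1: d²=170 > ρ²=56 → inactive
o2: d²=5 ≤ ρ²=56; F_rep = 39·(-2,-1)/5² = (-3.1200,-1.5600)
F = F_att + ΣF_rep = (-3.8700,2.1900)
Δp = p'−p = (-0.4838,0.2737); α = Δx/Fx = (-387/800) / (-387/100) = 1/8
check: Δy/Fy = (219/800) / (219/100) = 1/8 ✓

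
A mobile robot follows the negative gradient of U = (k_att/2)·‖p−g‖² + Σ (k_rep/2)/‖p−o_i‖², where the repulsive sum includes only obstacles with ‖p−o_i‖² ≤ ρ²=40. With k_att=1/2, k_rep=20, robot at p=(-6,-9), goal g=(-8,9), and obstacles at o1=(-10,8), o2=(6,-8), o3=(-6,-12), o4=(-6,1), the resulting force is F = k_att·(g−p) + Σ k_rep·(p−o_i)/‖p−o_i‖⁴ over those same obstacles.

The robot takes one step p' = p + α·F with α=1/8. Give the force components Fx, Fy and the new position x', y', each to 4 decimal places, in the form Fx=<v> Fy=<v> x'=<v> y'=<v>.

Fx=-1.0000 Fy=9.7407 x'=-6.1250 y'=-7.7824

F_att = 1/2·(g−p) = 1/2·(-2,18) = (-1.0000,9.0000)
o1: d²=305 > ρ²=40 → inactive
o2: d²=145 > ρ²=40 → inactive
o3: d²=9 ≤ ρ²=40; F_rep = 20·(0,3)/9² = (0.0000,0.7407)
o4: d²=100 > ρ²=40 → inactive
F = F_att + ΣF_rep = (-1.0000,9.7407)
p' = p + 1/8·F = (-6.1250,-7.7824)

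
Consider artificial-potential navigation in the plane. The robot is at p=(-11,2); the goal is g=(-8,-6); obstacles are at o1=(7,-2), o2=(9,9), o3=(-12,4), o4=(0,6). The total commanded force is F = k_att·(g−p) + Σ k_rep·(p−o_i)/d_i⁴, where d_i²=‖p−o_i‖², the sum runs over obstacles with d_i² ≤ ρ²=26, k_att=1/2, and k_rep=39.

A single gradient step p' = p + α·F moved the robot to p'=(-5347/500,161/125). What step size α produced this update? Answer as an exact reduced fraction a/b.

F_att = 1/2·(g−p) = 1/2·(3,-8) = (1.5000,-4.0000)
o1: d²=340 > ρ²=26 → inactive
o2: d²=449 > ρ²=26 → inactive
o3: d²=5 ≤ ρ²=26; F_rep = 39·(1,-2)/5² = (1.5600,-3.1200)
o4: d²=137 > ρ²=26 → inactive
F = F_att + ΣF_rep = (3.0600,-7.1200)
Δp = p'−p = (0.3060,-0.7120); α = Δx/Fx = (153/500) / (153/50) = 1/10
check: Δy/Fy = (-89/125) / (-178/25) = 1/10 ✓

α = 1/10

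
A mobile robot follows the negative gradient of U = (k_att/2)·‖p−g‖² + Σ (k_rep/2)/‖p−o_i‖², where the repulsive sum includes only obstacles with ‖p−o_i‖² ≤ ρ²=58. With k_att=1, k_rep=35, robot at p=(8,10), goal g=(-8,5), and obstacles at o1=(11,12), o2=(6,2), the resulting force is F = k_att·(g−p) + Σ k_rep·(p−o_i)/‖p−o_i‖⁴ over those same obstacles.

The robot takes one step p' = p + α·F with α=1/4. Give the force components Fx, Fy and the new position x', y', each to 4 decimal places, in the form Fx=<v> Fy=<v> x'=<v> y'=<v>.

Fx=-16.6213 Fy=-5.4142 x'=3.8447 y'=8.6464

F_att = 1·(g−p) = 1·(-16,-5) = (-16.0000,-5.0000)
o1: d²=13 ≤ ρ²=58; F_rep = 35·(-3,-2)/13² = (-0.6213,-0.4142)
o2: d²=68 > ρ²=58 → inactive
F = F_att + ΣF_rep = (-16.6213,-5.4142)
p' = p + 1/4·F = (3.8447,8.6464)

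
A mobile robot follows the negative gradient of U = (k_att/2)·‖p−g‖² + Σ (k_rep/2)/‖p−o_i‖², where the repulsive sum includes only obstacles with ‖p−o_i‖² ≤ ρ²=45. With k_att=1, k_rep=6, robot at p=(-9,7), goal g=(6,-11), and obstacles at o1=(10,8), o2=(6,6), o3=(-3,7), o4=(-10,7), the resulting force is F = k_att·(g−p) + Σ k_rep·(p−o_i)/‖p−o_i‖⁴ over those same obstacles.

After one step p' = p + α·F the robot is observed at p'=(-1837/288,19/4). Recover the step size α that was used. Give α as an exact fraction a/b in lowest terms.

α = 1/8

F_att = 1·(g−p) = 1·(15,-18) = (15.0000,-18.0000)
o1: d²=362 > ρ²=45 → inactive
o2: d²=226 > ρ²=45 → inactive
o3: d²=36 ≤ ρ²=45; F_rep = 6·(-6,0)/36² = (-0.0278,0.0000)
o4: d²=1 ≤ ρ²=45; F_rep = 6·(1,0)/1² = (6.0000,0.0000)
F = F_att + ΣF_rep = (20.9722,-18.0000)
Δp = p'−p = (2.6215,-2.2500); α = Δx/Fx = (755/288) / (755/36) = 1/8
check: Δy/Fy = (-9/4) / (-18) = 1/8 ✓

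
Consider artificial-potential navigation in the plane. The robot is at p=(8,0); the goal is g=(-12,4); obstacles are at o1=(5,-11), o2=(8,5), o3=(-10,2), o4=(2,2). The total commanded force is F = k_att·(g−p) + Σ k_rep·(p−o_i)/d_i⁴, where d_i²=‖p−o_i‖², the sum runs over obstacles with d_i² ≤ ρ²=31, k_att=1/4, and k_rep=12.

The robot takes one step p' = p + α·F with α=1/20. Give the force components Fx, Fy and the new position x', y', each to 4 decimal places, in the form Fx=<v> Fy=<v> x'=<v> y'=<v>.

F_att = 1/4·(g−p) = 1/4·(-20,4) = (-5.0000,1.0000)
o1: d²=130 > ρ²=31 → inactive
o2: d²=25 ≤ ρ²=31; F_rep = 12·(0,-5)/25² = (0.0000,-0.0960)
o3: d²=328 > ρ²=31 → inactive
o4: d²=40 > ρ²=31 → inactive
F = F_att + ΣF_rep = (-5.0000,0.9040)
p' = p + 1/20·F = (7.7500,0.0452)

Fx=-5.0000 Fy=0.9040 x'=7.7500 y'=0.0452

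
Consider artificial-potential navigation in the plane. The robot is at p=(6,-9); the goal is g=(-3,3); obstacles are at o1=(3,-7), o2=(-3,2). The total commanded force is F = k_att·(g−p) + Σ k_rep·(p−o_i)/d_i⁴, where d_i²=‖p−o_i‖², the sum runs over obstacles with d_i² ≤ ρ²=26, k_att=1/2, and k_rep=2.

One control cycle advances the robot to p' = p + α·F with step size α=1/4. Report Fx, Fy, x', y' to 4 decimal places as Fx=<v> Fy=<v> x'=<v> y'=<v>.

Fx=-4.4645 Fy=5.9763 x'=4.8839 y'=-7.5059

F_att = 1/2·(g−p) = 1/2·(-9,12) = (-4.5000,6.0000)
o1: d²=13 ≤ ρ²=26; F_rep = 2·(3,-2)/13² = (0.0355,-0.0237)
o2: d²=202 > ρ²=26 → inactive
F = F_att + ΣF_rep = (-4.4645,5.9763)
p' = p + 1/4·F = (4.8839,-7.5059)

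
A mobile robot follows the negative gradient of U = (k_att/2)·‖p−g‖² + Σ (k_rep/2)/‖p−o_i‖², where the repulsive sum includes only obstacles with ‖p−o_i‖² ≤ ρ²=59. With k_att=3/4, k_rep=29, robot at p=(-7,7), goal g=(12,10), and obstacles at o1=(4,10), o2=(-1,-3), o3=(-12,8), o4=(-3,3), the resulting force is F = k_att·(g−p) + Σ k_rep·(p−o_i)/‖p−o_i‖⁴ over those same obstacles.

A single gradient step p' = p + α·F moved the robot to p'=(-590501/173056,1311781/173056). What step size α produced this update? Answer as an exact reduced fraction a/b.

α = 1/4

F_att = 3/4·(g−p) = 3/4·(19,3) = (14.2500,2.2500)
o1: d²=130 > ρ²=59 → inactive
o2: d²=136 > ρ²=59 → inactive
o3: d²=26 ≤ ρ²=59; F_rep = 29·(5,-1)/26² = (0.2145,-0.0429)
o4: d²=32 ≤ ρ²=59; F_rep = 29·(-4,4)/32² = (-0.1133,0.1133)
F = F_att + ΣF_rep = (14.3512,2.3204)
Δp = p'−p = (3.5878,0.5801); α = Δx/Fx = (620891/173056) / (620891/43264) = 1/4
check: Δy/Fy = (100389/173056) / (100389/43264) = 1/4 ✓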